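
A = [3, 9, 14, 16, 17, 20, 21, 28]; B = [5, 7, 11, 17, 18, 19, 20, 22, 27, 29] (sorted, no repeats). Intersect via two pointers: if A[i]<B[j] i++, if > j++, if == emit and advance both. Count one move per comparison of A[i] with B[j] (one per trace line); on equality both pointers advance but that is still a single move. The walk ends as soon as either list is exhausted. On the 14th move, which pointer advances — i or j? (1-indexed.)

j

[i=1,j=1] 3<5 → i++
[i=2,j=1] 9>5 → j++
[i=2,j=2] 9>7 → j++
[i=2,j=3] 9<11 → i++
[i=3,j=3] 14>11 → j++
[i=3,j=4] 14<17 → i++
[i=4,j=4] 16<17 → i++
[i=5,j=4] 17==17 emit → i++,j++
[i=6,j=5] 20>18 → j++
[i=6,j=6] 20>19 → j++
[i=6,j=7] 20==20 emit → i++,j++
[i=7,j=8] 21<22 → i++
[i=8,j=8] 28>22 → j++
[i=8,j=9] 28>27 → j++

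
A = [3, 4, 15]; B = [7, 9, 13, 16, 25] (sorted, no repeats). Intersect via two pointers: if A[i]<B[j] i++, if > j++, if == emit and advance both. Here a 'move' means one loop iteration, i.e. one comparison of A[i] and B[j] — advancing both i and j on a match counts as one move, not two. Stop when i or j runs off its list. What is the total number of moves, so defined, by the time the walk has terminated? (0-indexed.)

6 moves

[i=0,j=0] 3<7 → i++
[i=1,j=0] 4<7 → i++
[i=2,j=0] 15>7 → j++
[i=2,j=1] 15>9 → j++
[i=2,j=2] 15>13 → j++
[i=2,j=3] 15<16 → i++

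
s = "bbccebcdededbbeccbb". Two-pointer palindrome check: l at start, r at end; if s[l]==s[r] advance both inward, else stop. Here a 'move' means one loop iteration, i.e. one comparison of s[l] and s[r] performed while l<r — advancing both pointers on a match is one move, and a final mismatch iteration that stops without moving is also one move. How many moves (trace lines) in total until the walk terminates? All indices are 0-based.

7 moves

[0,18] 'b'=='b' → l++,r--
[1,17] 'b'=='b' → l++,r--
[2,16] 'c'=='c' → l++,r--
[3,15] 'c'=='c' → l++,r--
[4,14] 'e'=='e' → l++,r--
[5,13] 'b'=='b' → l++,r--
[6,12] 'c'!='b' → stop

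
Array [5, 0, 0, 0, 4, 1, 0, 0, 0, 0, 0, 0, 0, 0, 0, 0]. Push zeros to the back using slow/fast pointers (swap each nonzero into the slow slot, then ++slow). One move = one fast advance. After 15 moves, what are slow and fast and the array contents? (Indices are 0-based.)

slow=3, fast=15, a=[5, 4, 1, 0, 0, 0, 0, 0, 0, 0, 0, 0, 0, 0, 0, 0]

(s=0,f=0) a[fast]=5≠0 swap→a[0]=5 → slow++,fast++
(s=1,f=1) a[fast]=0 → fast++
(s=1,f=2) a[fast]=0 → fast++
(s=1,f=3) a[fast]=0 → fast++
(s=1,f=4) a[fast]=4≠0 swap→a[1]=4 → slow++,fast++
(s=2,f=5) a[fast]=1≠0 swap→a[2]=1 → slow++,fast++
(s=3,f=6) a[fast]=0 → fast++
(s=3,f=7) a[fast]=0 → fast++
(s=3,f=8) a[fast]=0 → fast++
(s=3,f=9) a[fast]=0 → fast++
(s=3,f=10) a[fast]=0 → fast++
(s=3,f=11) a[fast]=0 → fast++
(s=3,f=12) a[fast]=0 → fast++
(s=3,f=13) a[fast]=0 → fast++
(s=3,f=14) a[fast]=0 → fast++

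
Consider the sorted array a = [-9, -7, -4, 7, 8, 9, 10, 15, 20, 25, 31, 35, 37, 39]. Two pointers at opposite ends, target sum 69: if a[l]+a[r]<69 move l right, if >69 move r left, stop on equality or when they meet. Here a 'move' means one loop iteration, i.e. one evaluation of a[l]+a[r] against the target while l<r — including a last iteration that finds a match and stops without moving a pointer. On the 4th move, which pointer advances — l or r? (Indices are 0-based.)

l

l=0 r=13: -9+39=30 <69, l++
l=1 r=13: -7+39=32 <69, l++
l=2 r=13: -4+39=35 <69, l++
l=3 r=13: 7+39=46 <69, l++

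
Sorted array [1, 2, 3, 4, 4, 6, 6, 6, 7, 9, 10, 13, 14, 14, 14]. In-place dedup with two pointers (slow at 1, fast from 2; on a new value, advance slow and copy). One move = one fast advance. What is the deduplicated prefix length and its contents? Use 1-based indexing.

(s=1,f=2) a[fast]=2≠a[slow]=1 write a[2]=2 → slow++,fast++
(s=2,f=3) a[fast]=3≠a[slow]=2 write a[3]=3 → slow++,fast++
(s=3,f=4) a[fast]=4≠a[slow]=3 write a[4]=4 → slow++,fast++
(s=4,f=5) a[fast]=4=a[slow] dup → fast++
(s=4,f=6) a[fast]=6≠a[slow]=4 write a[5]=6 → slow++,fast++
(s=5,f=7) a[fast]=6=a[slow] dup → fast++
(s=5,f=8) a[fast]=6=a[slow] dup → fast++
(s=5,f=9) a[fast]=7≠a[slow]=6 write a[6]=7 → slow++,fast++
(s=6,f=10) a[fast]=9≠a[slow]=7 write a[7]=9 → slow++,fast++
(s=7,f=11) a[fast]=10≠a[slow]=9 write a[8]=10 → slow++,fast++
(s=8,f=12) a[fast]=13≠a[slow]=10 write a[9]=13 → slow++,fast++
(s=9,f=13) a[fast]=14≠a[slow]=13 write a[10]=14 → slow++,fast++
(s=10,f=14) a[fast]=14=a[slow] dup → fast++
(s=10,f=15) a[fast]=14=a[slow] dup → fast++

length 10; prefix = [1, 2, 3, 4, 6, 7, 9, 10, 13, 14]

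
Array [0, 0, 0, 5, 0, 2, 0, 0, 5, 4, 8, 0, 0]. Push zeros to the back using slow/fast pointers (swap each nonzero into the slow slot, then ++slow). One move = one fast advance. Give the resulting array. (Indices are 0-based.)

[5, 2, 5, 4, 8, 0, 0, 0, 0, 0, 0, 0, 0]

(s=0,f=0) a[fast]=0 → fast++
(s=0,f=1) a[fast]=0 → fast++
(s=0,f=2) a[fast]=0 → fast++
(s=0,f=3) a[fast]=5≠0 swap→a[0]=5 → slow++,fast++
(s=1,f=4) a[fast]=0 → fast++
(s=1,f=5) a[fast]=2≠0 swap→a[1]=2 → slow++,fast++
(s=2,f=6) a[fast]=0 → fast++
(s=2,f=7) a[fast]=0 → fast++
(s=2,f=8) a[fast]=5≠0 swap→a[2]=5 → slow++,fast++
(s=3,f=9) a[fast]=4≠0 swap→a[3]=4 → slow++,fast++
(s=4,f=10) a[fast]=8≠0 swap→a[4]=8 → slow++,fast++
(s=5,f=11) a[fast]=0 → fast++
(s=5,f=12) a[fast]=0 → fast++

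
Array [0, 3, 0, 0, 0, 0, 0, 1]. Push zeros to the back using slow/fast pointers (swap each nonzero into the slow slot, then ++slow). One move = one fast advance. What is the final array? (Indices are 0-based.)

[3, 1, 0, 0, 0, 0, 0, 0]

(s=0,f=0) a[fast]=0 → fast++
(s=0,f=1) a[fast]=3≠0 swap→a[0]=3 → slow++,fast++
(s=1,f=2) a[fast]=0 → fast++
(s=1,f=3) a[fast]=0 → fast++
(s=1,f=4) a[fast]=0 → fast++
(s=1,f=5) a[fast]=0 → fast++
(s=1,f=6) a[fast]=0 → fast++
(s=1,f=7) a[fast]=1≠0 swap→a[1]=1 → slow++,fast++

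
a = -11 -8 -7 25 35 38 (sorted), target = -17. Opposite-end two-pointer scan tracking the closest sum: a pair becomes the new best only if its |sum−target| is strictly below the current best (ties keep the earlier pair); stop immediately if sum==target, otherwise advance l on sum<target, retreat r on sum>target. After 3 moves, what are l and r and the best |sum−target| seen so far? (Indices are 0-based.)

l=0, r=2, best |Δ|=31

[0,5] -11+38=27 d=44 * → r--
[0,4] -11+35=24 d=41 * → r--
[0,3] -11+25=14 d=31 * → r--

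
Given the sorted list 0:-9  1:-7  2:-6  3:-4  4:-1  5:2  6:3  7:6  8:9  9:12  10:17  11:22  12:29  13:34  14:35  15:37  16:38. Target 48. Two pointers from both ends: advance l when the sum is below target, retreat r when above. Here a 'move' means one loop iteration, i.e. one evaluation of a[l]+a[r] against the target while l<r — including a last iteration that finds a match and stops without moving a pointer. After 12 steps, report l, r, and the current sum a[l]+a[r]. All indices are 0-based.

l=0 r=16: -9+38=29 <48, l++
l=1 r=16: -7+38=31 <48, l++
l=2 r=16: -6+38=32 <48, l++
l=3 r=16: -4+38=34 <48, l++
l=4 r=16: -1+38=37 <48, l++
l=5 r=16: 2+38=40 <48, l++
l=6 r=16: 3+38=41 <48, l++
l=7 r=16: 6+38=44 <48, l++
l=8 r=16: 9+38=47 <48, l++
l=9 r=16: 12+38=50 >48, r--
l=9 r=15: 12+37=49 >48, r--
l=9 r=14: 12+35=47 <48, l++

l=10, r=14, sum=52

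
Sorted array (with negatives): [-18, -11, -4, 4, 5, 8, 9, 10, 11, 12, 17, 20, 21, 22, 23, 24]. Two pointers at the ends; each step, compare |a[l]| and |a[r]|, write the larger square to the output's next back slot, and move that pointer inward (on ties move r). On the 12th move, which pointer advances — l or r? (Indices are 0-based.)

r

[0,15] |-18|<=|24| out[15]=576 → r--
[0,14] |-18|<=|23| out[14]=529 → r--
[0,13] |-18|<=|22| out[13]=484 → r--
[0,12] |-18|<=|21| out[12]=441 → r--
[0,11] |-18|<=|20| out[11]=400 → r--
[0,10] |-18|>|17| out[10]=324 → l++
[1,10] |-11|<=|17| out[9]=289 → r--
[1,9] |-11|<=|12| out[8]=144 → r--
[1,8] |-11|<=|11| out[7]=121 → r--
[1,7] |-11|>|10| out[6]=121 → l++
[2,7] |-4|<=|10| out[5]=100 → r--
[2,6] |-4|<=|9| out[4]=81 → r--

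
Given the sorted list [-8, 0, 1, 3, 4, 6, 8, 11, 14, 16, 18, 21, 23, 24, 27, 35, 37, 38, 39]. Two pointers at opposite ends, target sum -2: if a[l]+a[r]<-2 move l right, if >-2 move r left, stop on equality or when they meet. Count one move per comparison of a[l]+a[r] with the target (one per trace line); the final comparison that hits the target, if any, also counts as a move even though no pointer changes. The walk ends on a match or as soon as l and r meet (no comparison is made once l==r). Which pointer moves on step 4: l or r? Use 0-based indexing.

[0,18] -8+39=31 >-2 → r--
[0,17] -8+38=30 >-2 → r--
[0,16] -8+37=29 >-2 → r--
[0,15] -8+35=27 >-2 → r--

r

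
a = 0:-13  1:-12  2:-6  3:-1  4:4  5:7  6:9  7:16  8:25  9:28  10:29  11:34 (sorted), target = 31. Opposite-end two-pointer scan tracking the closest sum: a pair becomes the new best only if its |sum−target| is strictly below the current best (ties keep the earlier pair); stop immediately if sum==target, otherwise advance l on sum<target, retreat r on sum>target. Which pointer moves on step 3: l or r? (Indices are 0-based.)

[0,11] -13+34=21 d=10 * → l++
[1,11] -12+34=22 d=9 * → l++
[2,11] -6+34=28 d=3 * → l++

l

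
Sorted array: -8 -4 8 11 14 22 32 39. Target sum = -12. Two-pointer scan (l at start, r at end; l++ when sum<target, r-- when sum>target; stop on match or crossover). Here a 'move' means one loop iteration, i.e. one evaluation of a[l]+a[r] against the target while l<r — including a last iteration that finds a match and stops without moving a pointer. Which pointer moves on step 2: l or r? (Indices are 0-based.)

l=0 r=7: -8+39=31 >-12, r--
l=0 r=6: -8+32=24 >-12, r--

r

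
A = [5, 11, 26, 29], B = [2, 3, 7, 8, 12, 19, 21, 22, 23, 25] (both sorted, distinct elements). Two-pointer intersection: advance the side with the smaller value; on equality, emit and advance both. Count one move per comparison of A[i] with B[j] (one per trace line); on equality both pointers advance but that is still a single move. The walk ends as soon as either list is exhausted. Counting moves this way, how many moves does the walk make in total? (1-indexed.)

[i=1,j=1] 5>2 → j++
[i=1,j=2] 5>3 → j++
[i=1,j=3] 5<7 → i++
[i=2,j=3] 11>7 → j++
[i=2,j=4] 11>8 → j++
[i=2,j=5] 11<12 → i++
[i=3,j=5] 26>12 → j++
[i=3,j=6] 26>19 → j++
[i=3,j=7] 26>21 → j++
[i=3,j=8] 26>22 → j++
[i=3,j=9] 26>23 → j++
[i=3,j=10] 26>25 → j++

12 moves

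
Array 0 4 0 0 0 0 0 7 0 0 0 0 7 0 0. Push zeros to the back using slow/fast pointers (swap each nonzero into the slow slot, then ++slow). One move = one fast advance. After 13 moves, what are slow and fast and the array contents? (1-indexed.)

(s=1,f=1) a[fast]=0 → fast++
(s=1,f=2) a[fast]=4≠0 swap→a[1]=4 → slow++,fast++
(s=2,f=3) a[fast]=0 → fast++
(s=2,f=4) a[fast]=0 → fast++
(s=2,f=5) a[fast]=0 → fast++
(s=2,f=6) a[fast]=0 → fast++
(s=2,f=7) a[fast]=0 → fast++
(s=2,f=8) a[fast]=7≠0 swap→a[2]=7 → slow++,fast++
(s=3,f=9) a[fast]=0 → fast++
(s=3,f=10) a[fast]=0 → fast++
(s=3,f=11) a[fast]=0 → fast++
(s=3,f=12) a[fast]=0 → fast++
(s=3,f=13) a[fast]=7≠0 swap→a[3]=7 → slow++,fast++

slow=4, fast=14, a=[4, 7, 7, 0, 0, 0, 0, 0, 0, 0, 0, 0, 0, 0, 0]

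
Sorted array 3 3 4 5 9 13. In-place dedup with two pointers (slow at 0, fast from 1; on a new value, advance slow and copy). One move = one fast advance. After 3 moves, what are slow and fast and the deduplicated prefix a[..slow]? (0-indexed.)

slow=0 fast=1: a[fast]=3=a[slow] dup, fast++
slow=0 fast=2: a[fast]=4≠a[slow]=3 write a[1]=4, slow++,fast++
slow=1 fast=3: a[fast]=5≠a[slow]=4 write a[2]=5, slow++,fast++

slow=2, fast=4, prefix=[3, 4, 5]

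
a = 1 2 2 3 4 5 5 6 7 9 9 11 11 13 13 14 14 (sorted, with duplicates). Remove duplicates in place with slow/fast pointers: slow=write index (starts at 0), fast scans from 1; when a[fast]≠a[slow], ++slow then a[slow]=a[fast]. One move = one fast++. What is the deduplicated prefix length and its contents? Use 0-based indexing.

(s=0,f=1) a[fast]=2≠a[slow]=1 write a[1]=2 → slow++,fast++
(s=1,f=2) a[fast]=2=a[slow] dup → fast++
(s=1,f=3) a[fast]=3≠a[slow]=2 write a[2]=3 → slow++,fast++
(s=2,f=4) a[fast]=4≠a[slow]=3 write a[3]=4 → slow++,fast++
(s=3,f=5) a[fast]=5≠a[slow]=4 write a[4]=5 → slow++,fast++
(s=4,f=6) a[fast]=5=a[slow] dup → fast++
(s=4,f=7) a[fast]=6≠a[slow]=5 write a[5]=6 → slow++,fast++
(s=5,f=8) a[fast]=7≠a[slow]=6 write a[6]=7 → slow++,fast++
(s=6,f=9) a[fast]=9≠a[slow]=7 write a[7]=9 → slow++,fast++
(s=7,f=10) a[fast]=9=a[slow] dup → fast++
(s=7,f=11) a[fast]=11≠a[slow]=9 write a[8]=11 → slow++,fast++
(s=8,f=12) a[fast]=11=a[slow] dup → fast++
(s=8,f=13) a[fast]=13≠a[slow]=11 write a[9]=13 → slow++,fast++
(s=9,f=14) a[fast]=13=a[slow] dup → fast++
(s=9,f=15) a[fast]=14≠a[slow]=13 write a[10]=14 → slow++,fast++
(s=10,f=16) a[fast]=14=a[slow] dup → fast++

length 11; prefix = [1, 2, 3, 4, 5, 6, 7, 9, 11, 13, 14]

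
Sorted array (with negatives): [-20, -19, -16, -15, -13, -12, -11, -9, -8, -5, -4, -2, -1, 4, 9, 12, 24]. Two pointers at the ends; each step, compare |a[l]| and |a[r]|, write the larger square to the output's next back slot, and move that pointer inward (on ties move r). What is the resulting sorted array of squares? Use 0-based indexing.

[1, 4, 16, 16, 25, 64, 81, 81, 121, 144, 144, 169, 225, 256, 361, 400, 576]

l=0 r=16: |-20|<=|24| out[16]=576, r--
l=0 r=15: |-20|>|12| out[15]=400, l++
l=1 r=15: |-19|>|12| out[14]=361, l++
l=2 r=15: |-16|>|12| out[13]=256, l++
l=3 r=15: |-15|>|12| out[12]=225, l++
l=4 r=15: |-13|>|12| out[11]=169, l++
l=5 r=15: |-12|<=|12| out[10]=144, r--
l=5 r=14: |-12|>|9| out[9]=144, l++
l=6 r=14: |-11|>|9| out[8]=121, l++
l=7 r=14: |-9|<=|9| out[7]=81, r--
l=7 r=13: |-9|>|4| out[6]=81, l++
l=8 r=13: |-8|>|4| out[5]=64, l++
l=9 r=13: |-5|>|4| out[4]=25, l++
l=10 r=13: |-4|<=|4| out[3]=16, r--
l=10 r=12: |-4|>|-1| out[2]=16, l++
l=11 r=12: |-2|>|-1| out[1]=4, l++
l=12 r=12: |-1|<=|-1| out[0]=1, r--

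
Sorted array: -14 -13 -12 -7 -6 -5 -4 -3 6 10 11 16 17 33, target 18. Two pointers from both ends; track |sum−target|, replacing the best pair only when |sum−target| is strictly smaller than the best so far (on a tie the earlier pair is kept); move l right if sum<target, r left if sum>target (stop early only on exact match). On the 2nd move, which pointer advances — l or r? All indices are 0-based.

l=0 r=13: -14+33=19 d=1 *, r--
l=0 r=12: -14+17=3 d=15, l++

l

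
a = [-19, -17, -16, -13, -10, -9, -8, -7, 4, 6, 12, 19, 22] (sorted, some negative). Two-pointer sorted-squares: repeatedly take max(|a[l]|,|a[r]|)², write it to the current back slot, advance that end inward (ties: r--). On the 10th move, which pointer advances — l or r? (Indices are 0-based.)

l=0 r=12: |-19|<=|22| out[12]=484, r--
l=0 r=11: |-19|<=|19| out[11]=361, r--
l=0 r=10: |-19|>|12| out[10]=361, l++
l=1 r=10: |-17|>|12| out[9]=289, l++
l=2 r=10: |-16|>|12| out[8]=256, l++
l=3 r=10: |-13|>|12| out[7]=169, l++
l=4 r=10: |-10|<=|12| out[6]=144, r--
l=4 r=9: |-10|>|6| out[5]=100, l++
l=5 r=9: |-9|>|6| out[4]=81, l++
l=6 r=9: |-8|>|6| out[3]=64, l++

l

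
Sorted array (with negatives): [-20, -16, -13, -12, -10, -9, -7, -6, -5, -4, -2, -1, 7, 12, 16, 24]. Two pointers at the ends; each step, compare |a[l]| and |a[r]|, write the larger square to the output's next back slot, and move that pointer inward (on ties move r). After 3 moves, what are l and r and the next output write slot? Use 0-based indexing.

[0,15] |-20|<=|24| out[15]=576 → r--
[0,14] |-20|>|16| out[14]=400 → l++
[1,14] |-16|<=|16| out[13]=256 → r--

l=1, r=13, next write slot=12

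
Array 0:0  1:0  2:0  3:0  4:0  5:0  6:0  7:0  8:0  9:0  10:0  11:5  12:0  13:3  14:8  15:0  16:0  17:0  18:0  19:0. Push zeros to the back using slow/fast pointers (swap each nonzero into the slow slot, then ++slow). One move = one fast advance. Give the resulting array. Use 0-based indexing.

[5, 3, 8, 0, 0, 0, 0, 0, 0, 0, 0, 0, 0, 0, 0, 0, 0, 0, 0, 0]

slow=0 fast=0: a[fast]=0, fast++
slow=0 fast=1: a[fast]=0, fast++
slow=0 fast=2: a[fast]=0, fast++
slow=0 fast=3: a[fast]=0, fast++
slow=0 fast=4: a[fast]=0, fast++
slow=0 fast=5: a[fast]=0, fast++
slow=0 fast=6: a[fast]=0, fast++
slow=0 fast=7: a[fast]=0, fast++
slow=0 fast=8: a[fast]=0, fast++
slow=0 fast=9: a[fast]=0, fast++
slow=0 fast=10: a[fast]=0, fast++
slow=0 fast=11: a[fast]=5≠0 swap→a[0]=5, slow++,fast++
slow=1 fast=12: a[fast]=0, fast++
slow=1 fast=13: a[fast]=3≠0 swap→a[1]=3, slow++,fast++
slow=2 fast=14: a[fast]=8≠0 swap→a[2]=8, slow++,fast++
slow=3 fast=15: a[fast]=0, fast++
slow=3 fast=16: a[fast]=0, fast++
slow=3 fast=17: a[fast]=0, fast++
slow=3 fast=18: a[fast]=0, fast++
slow=3 fast=19: a[fast]=0, fast++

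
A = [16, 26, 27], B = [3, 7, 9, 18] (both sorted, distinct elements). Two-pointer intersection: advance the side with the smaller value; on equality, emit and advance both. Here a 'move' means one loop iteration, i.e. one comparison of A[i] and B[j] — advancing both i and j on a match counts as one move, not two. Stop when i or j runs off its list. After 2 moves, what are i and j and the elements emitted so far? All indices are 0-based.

i=0, j=2, emitted=[]

[i=0,j=0] 16>3 → j++
[i=0,j=1] 16>7 → j++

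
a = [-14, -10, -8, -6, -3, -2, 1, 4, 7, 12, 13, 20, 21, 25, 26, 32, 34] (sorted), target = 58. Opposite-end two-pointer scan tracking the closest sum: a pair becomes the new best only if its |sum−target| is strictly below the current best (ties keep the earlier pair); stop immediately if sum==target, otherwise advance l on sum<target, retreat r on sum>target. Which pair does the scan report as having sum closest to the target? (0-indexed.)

l=0 r=16: -14+34=20 d=38 *, l++
l=1 r=16: -10+34=24 d=34 *, l++
l=2 r=16: -8+34=26 d=32 *, l++
l=3 r=16: -6+34=28 d=30 *, l++
l=4 r=16: -3+34=31 d=27 *, l++
l=5 r=16: -2+34=32 d=26 *, l++
l=6 r=16: 1+34=35 d=23 *, l++
l=7 r=16: 4+34=38 d=20 *, l++
l=8 r=16: 7+34=41 d=17 *, l++
l=9 r=16: 12+34=46 d=12 *, l++
l=10 r=16: 13+34=47 d=11 *, l++
l=11 r=16: 20+34=54 d=4 *, l++
l=12 r=16: 21+34=55 d=3 *, l++
l=13 r=16: 25+34=59 d=1 *, r--
l=13 r=15: 25+32=57 d=1, l++
l=14 r=15: 26+32=58 d=0 *, stop

pair (26, 32) with sum 58 (|Δ|=0)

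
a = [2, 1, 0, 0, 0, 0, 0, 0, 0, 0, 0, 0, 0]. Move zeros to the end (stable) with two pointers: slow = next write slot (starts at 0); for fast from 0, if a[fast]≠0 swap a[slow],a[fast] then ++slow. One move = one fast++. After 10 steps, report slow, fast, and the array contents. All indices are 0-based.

slow=0 fast=0: a[fast]=2≠0 swap→a[0]=2, slow++,fast++
slow=1 fast=1: a[fast]=1≠0 swap→a[1]=1, slow++,fast++
slow=2 fast=2: a[fast]=0, fast++
slow=2 fast=3: a[fast]=0, fast++
slow=2 fast=4: a[fast]=0, fast++
slow=2 fast=5: a[fast]=0, fast++
slow=2 fast=6: a[fast]=0, fast++
slow=2 fast=7: a[fast]=0, fast++
slow=2 fast=8: a[fast]=0, fast++
slow=2 fast=9: a[fast]=0, fast++

slow=2, fast=10, a=[2, 1, 0, 0, 0, 0, 0, 0, 0, 0, 0, 0, 0]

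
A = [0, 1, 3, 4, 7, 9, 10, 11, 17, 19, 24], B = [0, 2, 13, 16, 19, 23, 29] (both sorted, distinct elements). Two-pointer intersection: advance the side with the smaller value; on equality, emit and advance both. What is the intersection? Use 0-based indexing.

i=0 j=0: 0==0 emit, i++,j++
i=1 j=1: 1<2, i++
i=2 j=1: 3>2, j++
i=2 j=2: 3<13, i++
i=3 j=2: 4<13, i++
i=4 j=2: 7<13, i++
i=5 j=2: 9<13, i++
i=6 j=2: 10<13, i++
i=7 j=2: 11<13, i++
i=8 j=2: 17>13, j++
i=8 j=3: 17>16, j++
i=8 j=4: 17<19, i++
i=9 j=4: 19==19 emit, i++,j++
i=10 j=5: 24>23, j++
i=10 j=6: 24<29, i++

intersection = [0, 19]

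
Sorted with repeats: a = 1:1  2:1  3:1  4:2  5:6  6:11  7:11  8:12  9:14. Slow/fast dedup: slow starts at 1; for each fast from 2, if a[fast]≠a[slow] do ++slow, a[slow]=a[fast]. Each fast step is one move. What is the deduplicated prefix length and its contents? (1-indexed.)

(s=1,f=2) a[fast]=1=a[slow] dup → fast++
(s=1,f=3) a[fast]=1=a[slow] dup → fast++
(s=1,f=4) a[fast]=2≠a[slow]=1 write a[2]=2 → slow++,fast++
(s=2,f=5) a[fast]=6≠a[slow]=2 write a[3]=6 → slow++,fast++
(s=3,f=6) a[fast]=11≠a[slow]=6 write a[4]=11 → slow++,fast++
(s=4,f=7) a[fast]=11=a[slow] dup → fast++
(s=4,f=8) a[fast]=12≠a[slow]=11 write a[5]=12 → slow++,fast++
(s=5,f=9) a[fast]=14≠a[slow]=12 write a[6]=14 → slow++,fast++

length 6; prefix = [1, 2, 6, 11, 12, 14]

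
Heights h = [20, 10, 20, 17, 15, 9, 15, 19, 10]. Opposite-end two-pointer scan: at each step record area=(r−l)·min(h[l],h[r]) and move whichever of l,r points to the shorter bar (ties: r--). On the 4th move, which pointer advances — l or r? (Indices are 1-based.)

r

[1,9] min(20,10)*8=80 best=80 * → r--
[1,8] min(20,19)*7=133 best=133 * → r--
[1,7] min(20,15)*6=90 best=133 → r--
[1,6] min(20,9)*5=45 best=133 → r--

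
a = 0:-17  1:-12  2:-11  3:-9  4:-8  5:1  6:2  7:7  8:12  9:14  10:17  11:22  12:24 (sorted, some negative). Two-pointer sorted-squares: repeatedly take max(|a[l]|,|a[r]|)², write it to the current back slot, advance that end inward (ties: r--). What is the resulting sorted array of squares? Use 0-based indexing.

[1, 4, 49, 64, 81, 121, 144, 144, 196, 289, 289, 484, 576]

l=0 r=12: |-17|<=|24| out[12]=576, r--
l=0 r=11: |-17|<=|22| out[11]=484, r--
l=0 r=10: |-17|<=|17| out[10]=289, r--
l=0 r=9: |-17|>|14| out[9]=289, l++
l=1 r=9: |-12|<=|14| out[8]=196, r--
l=1 r=8: |-12|<=|12| out[7]=144, r--
l=1 r=7: |-12|>|7| out[6]=144, l++
l=2 r=7: |-11|>|7| out[5]=121, l++
l=3 r=7: |-9|>|7| out[4]=81, l++
l=4 r=7: |-8|>|7| out[3]=64, l++
l=5 r=7: |1|<=|7| out[2]=49, r--
l=5 r=6: |1|<=|2| out[1]=4, r--
l=5 r=5: |1|<=|1| out[0]=1, r--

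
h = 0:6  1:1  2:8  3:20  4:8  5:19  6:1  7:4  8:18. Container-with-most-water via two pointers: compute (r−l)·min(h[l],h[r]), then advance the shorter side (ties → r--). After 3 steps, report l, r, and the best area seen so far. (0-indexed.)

[0,8] min(6,18)*8=48 best=48 * → l++
[1,8] min(1,18)*7=7 best=48 → l++
[2,8] min(8,18)*6=48 best=48 → l++

l=3, r=8, best area=48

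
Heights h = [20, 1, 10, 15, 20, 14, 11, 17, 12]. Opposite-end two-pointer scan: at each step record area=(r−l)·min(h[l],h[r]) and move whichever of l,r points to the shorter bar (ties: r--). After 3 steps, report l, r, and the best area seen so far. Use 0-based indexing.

l=0, r=5, best area=119

l=0 r=8: min(20,12)*8=96 best=96 *, r--
l=0 r=7: min(20,17)*7=119 best=119 *, r--
l=0 r=6: min(20,11)*6=66 best=119, r--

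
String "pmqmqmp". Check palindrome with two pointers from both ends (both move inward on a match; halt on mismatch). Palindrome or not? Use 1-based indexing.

l=1 r=7: 'p'=='p', l++,r--
l=2 r=6: 'm'=='m', l++,r--
l=3 r=5: 'q'=='q', l++,r--

palindrome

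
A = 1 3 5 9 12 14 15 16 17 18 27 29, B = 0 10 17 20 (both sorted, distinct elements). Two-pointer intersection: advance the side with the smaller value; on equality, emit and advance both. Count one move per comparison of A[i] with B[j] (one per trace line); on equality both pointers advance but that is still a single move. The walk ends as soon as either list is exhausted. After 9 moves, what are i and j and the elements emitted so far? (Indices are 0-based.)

i=0 j=0: 1>0, j++
i=0 j=1: 1<10, i++
i=1 j=1: 3<10, i++
i=2 j=1: 5<10, i++
i=3 j=1: 9<10, i++
i=4 j=1: 12>10, j++
i=4 j=2: 12<17, i++
i=5 j=2: 14<17, i++
i=6 j=2: 15<17, i++

i=7, j=2, emitted=[]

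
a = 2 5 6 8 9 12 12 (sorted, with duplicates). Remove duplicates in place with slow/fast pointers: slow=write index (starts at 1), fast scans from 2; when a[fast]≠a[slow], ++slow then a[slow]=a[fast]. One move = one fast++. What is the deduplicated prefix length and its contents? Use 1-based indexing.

length 6; prefix = [2, 5, 6, 8, 9, 12]

slow=1 fast=2: a[fast]=5≠a[slow]=2 write a[2]=5, slow++,fast++
slow=2 fast=3: a[fast]=6≠a[slow]=5 write a[3]=6, slow++,fast++
slow=3 fast=4: a[fast]=8≠a[slow]=6 write a[4]=8, slow++,fast++
slow=4 fast=5: a[fast]=9≠a[slow]=8 write a[5]=9, slow++,fast++
slow=5 fast=6: a[fast]=12≠a[slow]=9 write a[6]=12, slow++,fast++
slow=6 fast=7: a[fast]=12=a[slow] dup, fast++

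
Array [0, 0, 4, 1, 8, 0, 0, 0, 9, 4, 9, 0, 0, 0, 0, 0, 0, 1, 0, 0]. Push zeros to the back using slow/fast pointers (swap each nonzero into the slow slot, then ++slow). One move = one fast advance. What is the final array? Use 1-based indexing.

[4, 1, 8, 9, 4, 9, 1, 0, 0, 0, 0, 0, 0, 0, 0, 0, 0, 0, 0, 0]

slow=1 fast=1: a[fast]=0, fast++
slow=1 fast=2: a[fast]=0, fast++
slow=1 fast=3: a[fast]=4≠0 swap→a[1]=4, slow++,fast++
slow=2 fast=4: a[fast]=1≠0 swap→a[2]=1, slow++,fast++
slow=3 fast=5: a[fast]=8≠0 swap→a[3]=8, slow++,fast++
slow=4 fast=6: a[fast]=0, fast++
slow=4 fast=7: a[fast]=0, fast++
slow=4 fast=8: a[fast]=0, fast++
slow=4 fast=9: a[fast]=9≠0 swap→a[4]=9, slow++,fast++
slow=5 fast=10: a[fast]=4≠0 swap→a[5]=4, slow++,fast++
slow=6 fast=11: a[fast]=9≠0 swap→a[6]=9, slow++,fast++
slow=7 fast=12: a[fast]=0, fast++
slow=7 fast=13: a[fast]=0, fast++
slow=7 fast=14: a[fast]=0, fast++
slow=7 fast=15: a[fast]=0, fast++
slow=7 fast=16: a[fast]=0, fast++
slow=7 fast=17: a[fast]=0, fast++
slow=7 fast=18: a[fast]=1≠0 swap→a[7]=1, slow++,fast++
slow=8 fast=19: a[fast]=0, fast++
slow=8 fast=20: a[fast]=0, fast++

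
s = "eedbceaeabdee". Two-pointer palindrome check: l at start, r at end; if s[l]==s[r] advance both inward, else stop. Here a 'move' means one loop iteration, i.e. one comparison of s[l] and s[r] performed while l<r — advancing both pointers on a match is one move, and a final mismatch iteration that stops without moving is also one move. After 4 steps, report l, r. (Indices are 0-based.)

l=4, r=8

l=0 r=12: 'e'=='e', l++,r--
l=1 r=11: 'e'=='e', l++,r--
l=2 r=10: 'd'=='d', l++,r--
l=3 r=9: 'b'=='b', l++,r--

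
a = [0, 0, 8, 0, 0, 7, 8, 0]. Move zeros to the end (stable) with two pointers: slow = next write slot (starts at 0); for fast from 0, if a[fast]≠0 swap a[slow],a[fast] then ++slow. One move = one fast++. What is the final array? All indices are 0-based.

(s=0,f=0) a[fast]=0 → fast++
(s=0,f=1) a[fast]=0 → fast++
(s=0,f=2) a[fast]=8≠0 swap→a[0]=8 → slow++,fast++
(s=1,f=3) a[fast]=0 → fast++
(s=1,f=4) a[fast]=0 → fast++
(s=1,f=5) a[fast]=7≠0 swap→a[1]=7 → slow++,fast++
(s=2,f=6) a[fast]=8≠0 swap→a[2]=8 → slow++,fast++
(s=3,f=7) a[fast]=0 → fast++

[8, 7, 8, 0, 0, 0, 0, 0]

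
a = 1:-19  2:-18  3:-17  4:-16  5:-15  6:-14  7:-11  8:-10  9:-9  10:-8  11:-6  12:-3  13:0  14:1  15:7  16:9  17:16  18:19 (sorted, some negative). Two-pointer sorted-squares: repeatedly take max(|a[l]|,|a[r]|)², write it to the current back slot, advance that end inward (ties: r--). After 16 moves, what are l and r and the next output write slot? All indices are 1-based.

[1,18] |-19|<=|19| out[18]=361 → r--
[1,17] |-19|>|16| out[17]=361 → l++
[2,17] |-18|>|16| out[16]=324 → l++
[3,17] |-17|>|16| out[15]=289 → l++
[4,17] |-16|<=|16| out[14]=256 → r--
[4,16] |-16|>|9| out[13]=256 → l++
[5,16] |-15|>|9| out[12]=225 → l++
[6,16] |-14|>|9| out[11]=196 → l++
[7,16] |-11|>|9| out[10]=121 → l++
[8,16] |-10|>|9| out[9]=100 → l++
[9,16] |-9|<=|9| out[8]=81 → r--
[9,15] |-9|>|7| out[7]=81 → l++
[10,15] |-8|>|7| out[6]=64 → l++
[11,15] |-6|<=|7| out[5]=49 → r--
[11,14] |-6|>|1| out[4]=36 → l++
[12,14] |-3|>|1| out[3]=9 → l++

l=13, r=14, next write slot=2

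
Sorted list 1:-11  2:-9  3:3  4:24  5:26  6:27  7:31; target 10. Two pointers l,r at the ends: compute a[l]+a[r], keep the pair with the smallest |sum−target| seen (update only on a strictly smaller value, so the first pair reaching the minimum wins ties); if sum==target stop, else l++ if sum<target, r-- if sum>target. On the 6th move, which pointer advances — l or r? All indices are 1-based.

l

[1,7] -11+31=20 d=10 * → r--
[1,6] -11+27=16 d=6 * → r--
[1,5] -11+26=15 d=5 * → r--
[1,4] -11+24=13 d=3 * → r--
[1,3] -11+3=-8 d=18 → l++
[2,3] -9+3=-6 d=16 → l++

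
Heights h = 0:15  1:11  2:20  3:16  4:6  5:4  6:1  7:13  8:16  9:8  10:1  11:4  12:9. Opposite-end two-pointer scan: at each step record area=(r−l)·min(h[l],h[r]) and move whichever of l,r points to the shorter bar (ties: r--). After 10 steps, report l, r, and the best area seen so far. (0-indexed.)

l=2, r=4, best area=120

l=0 r=12: min(15,9)*12=108 best=108 *, r--
l=0 r=11: min(15,4)*11=44 best=108, r--
l=0 r=10: min(15,1)*10=10 best=108, r--
l=0 r=9: min(15,8)*9=72 best=108, r--
l=0 r=8: min(15,16)*8=120 best=120 *, l++
l=1 r=8: min(11,16)*7=77 best=120, l++
l=2 r=8: min(20,16)*6=96 best=120, r--
l=2 r=7: min(20,13)*5=65 best=120, r--
l=2 r=6: min(20,1)*4=4 best=120, r--
l=2 r=5: min(20,4)*3=12 best=120, r--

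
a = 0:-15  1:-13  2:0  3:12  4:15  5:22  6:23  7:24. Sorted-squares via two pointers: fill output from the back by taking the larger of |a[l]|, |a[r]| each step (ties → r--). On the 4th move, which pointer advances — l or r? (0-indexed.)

l=0 r=7: |-15|<=|24| out[7]=576, r--
l=0 r=6: |-15|<=|23| out[6]=529, r--
l=0 r=5: |-15|<=|22| out[5]=484, r--
l=0 r=4: |-15|<=|15| out[4]=225, r--

r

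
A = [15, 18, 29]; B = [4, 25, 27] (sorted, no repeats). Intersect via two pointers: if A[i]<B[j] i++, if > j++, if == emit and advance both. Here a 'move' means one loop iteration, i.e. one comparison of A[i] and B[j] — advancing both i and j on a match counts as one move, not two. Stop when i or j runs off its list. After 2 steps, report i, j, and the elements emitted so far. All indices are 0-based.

i=1, j=1, emitted=[]

[i=0,j=0] 15>4 → j++
[i=0,j=1] 15<25 → i++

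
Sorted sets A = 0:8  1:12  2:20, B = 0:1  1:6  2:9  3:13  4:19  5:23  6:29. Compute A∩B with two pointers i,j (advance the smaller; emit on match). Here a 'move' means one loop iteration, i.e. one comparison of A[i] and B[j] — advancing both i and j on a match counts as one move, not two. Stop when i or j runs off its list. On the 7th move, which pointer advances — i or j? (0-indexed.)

j

i=0 j=0: 8>1, j++
i=0 j=1: 8>6, j++
i=0 j=2: 8<9, i++
i=1 j=2: 12>9, j++
i=1 j=3: 12<13, i++
i=2 j=3: 20>13, j++
i=2 j=4: 20>19, j++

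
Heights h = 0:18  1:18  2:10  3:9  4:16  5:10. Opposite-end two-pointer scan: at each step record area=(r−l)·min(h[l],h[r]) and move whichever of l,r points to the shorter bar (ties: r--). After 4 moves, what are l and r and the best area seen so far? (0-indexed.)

[0,5] min(18,10)*5=50 best=50 * → r--
[0,4] min(18,16)*4=64 best=64 * → r--
[0,3] min(18,9)*3=27 best=64 → r--
[0,2] min(18,10)*2=20 best=64 → r--

l=0, r=1, best area=64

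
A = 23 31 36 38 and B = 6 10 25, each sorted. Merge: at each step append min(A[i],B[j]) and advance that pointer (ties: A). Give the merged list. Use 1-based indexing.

[6, 10, 23, 25, 31, 36, 38]

i=1 j=1: A[i]=23>B[j]=6 take 6, j++
i=1 j=2: A[i]=23>B[j]=10 take 10, j++
i=1 j=3: A[i]=23<=B[j]=25 take 23, i++
i=2 j=3: A[i]=31>B[j]=25 take 25, j++
i=2 j=4: B done, take A[i]=31, i++
i=3 j=4: B done, take A[i]=36, i++
i=4 j=4: B done, take A[i]=38, i++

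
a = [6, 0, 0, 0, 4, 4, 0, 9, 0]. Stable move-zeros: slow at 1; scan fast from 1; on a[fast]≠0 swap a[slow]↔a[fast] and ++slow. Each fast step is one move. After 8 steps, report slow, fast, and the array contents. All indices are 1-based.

slow=1 fast=1: a[fast]=6≠0 swap→a[1]=6, slow++,fast++
slow=2 fast=2: a[fast]=0, fast++
slow=2 fast=3: a[fast]=0, fast++
slow=2 fast=4: a[fast]=0, fast++
slow=2 fast=5: a[fast]=4≠0 swap→a[2]=4, slow++,fast++
slow=3 fast=6: a[fast]=4≠0 swap→a[3]=4, slow++,fast++
slow=4 fast=7: a[fast]=0, fast++
slow=4 fast=8: a[fast]=9≠0 swap→a[4]=9, slow++,fast++

slow=5, fast=9, a=[6, 4, 4, 9, 0, 0, 0, 0, 0]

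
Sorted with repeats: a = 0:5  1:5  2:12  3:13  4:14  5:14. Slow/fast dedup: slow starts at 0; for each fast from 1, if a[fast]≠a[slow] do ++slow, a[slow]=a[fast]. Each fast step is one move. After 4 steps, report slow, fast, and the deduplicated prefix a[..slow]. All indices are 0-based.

slow=3, fast=5, prefix=[5, 12, 13, 14]

(s=0,f=1) a[fast]=5=a[slow] dup → fast++
(s=0,f=2) a[fast]=12≠a[slow]=5 write a[1]=12 → slow++,fast++
(s=1,f=3) a[fast]=13≠a[slow]=12 write a[2]=13 → slow++,fast++
(s=2,f=4) a[fast]=14≠a[slow]=13 write a[3]=14 → slow++,fast++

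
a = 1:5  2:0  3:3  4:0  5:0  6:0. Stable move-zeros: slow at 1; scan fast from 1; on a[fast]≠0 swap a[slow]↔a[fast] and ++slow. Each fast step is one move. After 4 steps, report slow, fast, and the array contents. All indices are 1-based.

(s=1,f=1) a[fast]=5≠0 swap→a[1]=5 → slow++,fast++
(s=2,f=2) a[fast]=0 → fast++
(s=2,f=3) a[fast]=3≠0 swap→a[2]=3 → slow++,fast++
(s=3,f=4) a[fast]=0 → fast++

slow=3, fast=5, a=[5, 3, 0, 0, 0, 0]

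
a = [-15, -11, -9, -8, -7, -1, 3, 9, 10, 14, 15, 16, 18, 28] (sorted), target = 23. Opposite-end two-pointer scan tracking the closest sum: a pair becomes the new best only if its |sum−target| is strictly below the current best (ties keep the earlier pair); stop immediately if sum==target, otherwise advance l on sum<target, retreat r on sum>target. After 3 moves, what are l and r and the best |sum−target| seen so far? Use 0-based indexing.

[0,13] -15+28=13 d=10 * → l++
[1,13] -11+28=17 d=6 * → l++
[2,13] -9+28=19 d=4 * → l++

l=3, r=13, best |Δ|=4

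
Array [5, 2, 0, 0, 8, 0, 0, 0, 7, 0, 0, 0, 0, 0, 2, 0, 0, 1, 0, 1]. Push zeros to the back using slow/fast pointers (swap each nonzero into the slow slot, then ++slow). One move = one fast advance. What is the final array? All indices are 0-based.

slow=0 fast=0: a[fast]=5≠0 swap→a[0]=5, slow++,fast++
slow=1 fast=1: a[fast]=2≠0 swap→a[1]=2, slow++,fast++
slow=2 fast=2: a[fast]=0, fast++
slow=2 fast=3: a[fast]=0, fast++
slow=2 fast=4: a[fast]=8≠0 swap→a[2]=8, slow++,fast++
slow=3 fast=5: a[fast]=0, fast++
slow=3 fast=6: a[fast]=0, fast++
slow=3 fast=7: a[fast]=0, fast++
slow=3 fast=8: a[fast]=7≠0 swap→a[3]=7, slow++,fast++
slow=4 fast=9: a[fast]=0, fast++
slow=4 fast=10: a[fast]=0, fast++
slow=4 fast=11: a[fast]=0, fast++
slow=4 fast=12: a[fast]=0, fast++
slow=4 fast=13: a[fast]=0, fast++
slow=4 fast=14: a[fast]=2≠0 swap→a[4]=2, slow++,fast++
slow=5 fast=15: a[fast]=0, fast++
slow=5 fast=16: a[fast]=0, fast++
slow=5 fast=17: a[fast]=1≠0 swap→a[5]=1, slow++,fast++
slow=6 fast=18: a[fast]=0, fast++
slow=6 fast=19: a[fast]=1≠0 swap→a[6]=1, slow++,fast++

[5, 2, 8, 7, 2, 1, 1, 0, 0, 0, 0, 0, 0, 0, 0, 0, 0, 0, 0, 0]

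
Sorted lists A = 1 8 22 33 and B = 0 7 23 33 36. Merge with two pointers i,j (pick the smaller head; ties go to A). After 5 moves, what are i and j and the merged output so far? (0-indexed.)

[i=0,j=0] A[i]=1>B[j]=0 take 0 → j++
[i=0,j=1] A[i]=1<=B[j]=7 take 1 → i++
[i=1,j=1] A[i]=8>B[j]=7 take 7 → j++
[i=1,j=2] A[i]=8<=B[j]=23 take 8 → i++
[i=2,j=2] A[i]=22<=B[j]=23 take 22 → i++

i=3, j=2, merged so far=[0, 1, 7, 8, 22]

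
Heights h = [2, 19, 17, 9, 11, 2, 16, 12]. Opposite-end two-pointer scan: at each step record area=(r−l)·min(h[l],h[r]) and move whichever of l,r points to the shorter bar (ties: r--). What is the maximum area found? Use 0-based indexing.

max area = 80

[0,7] min(2,12)*7=14 best=14 * → l++
[1,7] min(19,12)*6=72 best=72 * → r--
[1,6] min(19,16)*5=80 best=80 * → r--
[1,5] min(19,2)*4=8 best=80 → r--
[1,4] min(19,11)*3=33 best=80 → r--
[1,3] min(19,9)*2=18 best=80 → r--
[1,2] min(19,17)*1=17 best=80 → r--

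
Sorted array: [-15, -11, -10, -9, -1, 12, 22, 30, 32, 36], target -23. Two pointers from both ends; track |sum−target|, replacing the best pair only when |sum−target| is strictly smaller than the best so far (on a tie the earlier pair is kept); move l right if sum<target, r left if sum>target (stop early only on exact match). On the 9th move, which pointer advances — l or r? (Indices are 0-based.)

l=0 r=9: -15+36=21 d=44 *, r--
l=0 r=8: -15+32=17 d=40 *, r--
l=0 r=7: -15+30=15 d=38 *, r--
l=0 r=6: -15+22=7 d=30 *, r--
l=0 r=5: -15+12=-3 d=20 *, r--
l=0 r=4: -15+-1=-16 d=7 *, r--
l=0 r=3: -15+-9=-24 d=1 *, l++
l=1 r=3: -11+-9=-20 d=3, r--
l=1 r=2: -11+-10=-21 d=2, r--

r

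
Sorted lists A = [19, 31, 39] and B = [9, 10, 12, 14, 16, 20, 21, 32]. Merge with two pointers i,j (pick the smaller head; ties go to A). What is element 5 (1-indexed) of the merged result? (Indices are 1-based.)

merged[5] = 16

[i=1,j=1] A[i]=19>B[j]=9 take 9 → j++
[i=1,j=2] A[i]=19>B[j]=10 take 10 → j++
[i=1,j=3] A[i]=19>B[j]=12 take 12 → j++
[i=1,j=4] A[i]=19>B[j]=14 take 14 → j++
[i=1,j=5] A[i]=19>B[j]=16 take 16 → j++
[i=1,j=6] A[i]=19<=B[j]=20 take 19 → i++
[i=2,j=6] A[i]=31>B[j]=20 take 20 → j++
[i=2,j=7] A[i]=31>B[j]=21 take 21 → j++
[i=2,j=8] A[i]=31<=B[j]=32 take 31 → i++
[i=3,j=8] A[i]=39>B[j]=32 take 32 → j++
[i=3,j=9] B done, take A[i]=39 → i++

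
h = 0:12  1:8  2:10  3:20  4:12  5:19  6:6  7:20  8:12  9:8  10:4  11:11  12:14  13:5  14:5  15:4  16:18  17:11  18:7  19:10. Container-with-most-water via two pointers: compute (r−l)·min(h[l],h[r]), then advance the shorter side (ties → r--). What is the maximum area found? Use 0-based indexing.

max area = 234

[0,19] min(12,10)*19=190 best=190 * → r--
[0,18] min(12,7)*18=126 best=190 → r--
[0,17] min(12,11)*17=187 best=190 → r--
[0,16] min(12,18)*16=192 best=192 * → l++
[1,16] min(8,18)*15=120 best=192 → l++
[2,16] min(10,18)*14=140 best=192 → l++
[3,16] min(20,18)*13=234 best=234 * → r--
[3,15] min(20,4)*12=48 best=234 → r--
[3,14] min(20,5)*11=55 best=234 → r--
[3,13] min(20,5)*10=50 best=234 → r--
[3,12] min(20,14)*9=126 best=234 → r--
[3,11] min(20,11)*8=88 best=234 → r--
[3,10] min(20,4)*7=28 best=234 → r--
[3,9] min(20,8)*6=48 best=234 → r--
[3,8] min(20,12)*5=60 best=234 → r--
[3,7] min(20,20)*4=80 best=234 → r--
[3,6] min(20,6)*3=18 best=234 → r--
[3,5] min(20,19)*2=38 best=234 → r--
[3,4] min(20,12)*1=12 best=234 → r--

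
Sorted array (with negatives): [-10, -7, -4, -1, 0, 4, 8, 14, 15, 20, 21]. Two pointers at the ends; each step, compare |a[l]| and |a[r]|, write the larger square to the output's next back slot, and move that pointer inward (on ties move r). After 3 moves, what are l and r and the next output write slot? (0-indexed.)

[0,10] |-10|<=|21| out[10]=441 → r--
[0,9] |-10|<=|20| out[9]=400 → r--
[0,8] |-10|<=|15| out[8]=225 → r--

l=0, r=7, next write slot=7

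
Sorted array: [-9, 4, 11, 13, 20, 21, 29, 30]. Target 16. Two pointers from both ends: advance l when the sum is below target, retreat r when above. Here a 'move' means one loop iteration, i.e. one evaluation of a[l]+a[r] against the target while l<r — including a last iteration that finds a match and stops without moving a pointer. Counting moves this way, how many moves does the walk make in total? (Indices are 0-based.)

l=0 r=7: -9+30=21 >16, r--
l=0 r=6: -9+29=20 >16, r--
l=0 r=5: -9+21=12 <16, l++
l=1 r=5: 4+21=25 >16, r--
l=1 r=4: 4+20=24 >16, r--
l=1 r=3: 4+13=17 >16, r--
l=1 r=2: 4+11=15 <16, l++

7 moves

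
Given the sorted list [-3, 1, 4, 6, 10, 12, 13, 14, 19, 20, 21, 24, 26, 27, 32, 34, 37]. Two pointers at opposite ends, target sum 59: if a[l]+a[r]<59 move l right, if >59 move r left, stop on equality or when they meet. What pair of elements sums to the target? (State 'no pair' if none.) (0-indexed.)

l=0 r=16: -3+37=34 <59, l++
l=1 r=16: 1+37=38 <59, l++
l=2 r=16: 4+37=41 <59, l++
l=3 r=16: 6+37=43 <59, l++
l=4 r=16: 10+37=47 <59, l++
l=5 r=16: 12+37=49 <59, l++
l=6 r=16: 13+37=50 <59, l++
l=7 r=16: 14+37=51 <59, l++
l=8 r=16: 19+37=56 <59, l++
l=9 r=16: 20+37=57 <59, l++
l=10 r=16: 21+37=58 <59, l++
l=11 r=16: 24+37=61 >59, r--
l=11 r=15: 24+34=58 <59, l++
l=12 r=15: 26+34=60 >59, r--
l=12 r=14: 26+32=58 <59, l++
l=13 r=14: 27+32=59, found

(27, 32)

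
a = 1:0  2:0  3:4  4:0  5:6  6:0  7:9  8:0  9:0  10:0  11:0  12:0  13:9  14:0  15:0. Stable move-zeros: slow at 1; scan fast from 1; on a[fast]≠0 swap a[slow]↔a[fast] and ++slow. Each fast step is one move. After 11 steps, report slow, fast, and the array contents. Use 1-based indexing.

slow=4, fast=12, a=[4, 6, 9, 0, 0, 0, 0, 0, 0, 0, 0, 0, 9, 0, 0]

slow=1 fast=1: a[fast]=0, fast++
slow=1 fast=2: a[fast]=0, fast++
slow=1 fast=3: a[fast]=4≠0 swap→a[1]=4, slow++,fast++
slow=2 fast=4: a[fast]=0, fast++
slow=2 fast=5: a[fast]=6≠0 swap→a[2]=6, slow++,fast++
slow=3 fast=6: a[fast]=0, fast++
slow=3 fast=7: a[fast]=9≠0 swap→a[3]=9, slow++,fast++
slow=4 fast=8: a[fast]=0, fast++
slow=4 fast=9: a[fast]=0, fast++
slow=4 fast=10: a[fast]=0, fast++
slow=4 fast=11: a[fast]=0, fast++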